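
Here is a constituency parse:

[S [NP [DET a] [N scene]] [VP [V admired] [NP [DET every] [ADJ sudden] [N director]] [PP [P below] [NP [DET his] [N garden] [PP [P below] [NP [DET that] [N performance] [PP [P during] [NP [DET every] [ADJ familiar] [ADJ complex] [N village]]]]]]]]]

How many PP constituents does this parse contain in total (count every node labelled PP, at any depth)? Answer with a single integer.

3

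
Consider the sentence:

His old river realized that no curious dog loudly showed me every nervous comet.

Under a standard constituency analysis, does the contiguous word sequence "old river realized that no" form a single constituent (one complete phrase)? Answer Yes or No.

No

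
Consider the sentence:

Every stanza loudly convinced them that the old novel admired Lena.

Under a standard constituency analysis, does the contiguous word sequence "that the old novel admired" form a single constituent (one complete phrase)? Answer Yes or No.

No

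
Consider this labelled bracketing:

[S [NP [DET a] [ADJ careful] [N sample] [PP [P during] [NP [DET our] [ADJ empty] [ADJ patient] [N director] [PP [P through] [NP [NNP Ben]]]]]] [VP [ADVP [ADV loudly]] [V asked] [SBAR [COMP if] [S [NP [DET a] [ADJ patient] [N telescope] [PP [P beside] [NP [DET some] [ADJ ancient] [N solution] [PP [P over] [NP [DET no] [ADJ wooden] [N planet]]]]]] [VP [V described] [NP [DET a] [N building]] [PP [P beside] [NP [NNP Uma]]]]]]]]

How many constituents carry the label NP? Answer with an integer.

Scanning left to right, an opening `[NP` appears at word positions 1, 5, 10, 14, 18, 22, 26, 29 — 8 in total.

8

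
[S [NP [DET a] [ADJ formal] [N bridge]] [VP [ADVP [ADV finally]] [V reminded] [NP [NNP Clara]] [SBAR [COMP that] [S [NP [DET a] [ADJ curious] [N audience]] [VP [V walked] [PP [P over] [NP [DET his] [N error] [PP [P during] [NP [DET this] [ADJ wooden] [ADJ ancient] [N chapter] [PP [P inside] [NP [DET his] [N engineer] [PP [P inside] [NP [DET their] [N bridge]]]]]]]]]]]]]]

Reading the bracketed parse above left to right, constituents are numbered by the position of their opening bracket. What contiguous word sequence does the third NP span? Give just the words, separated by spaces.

In left-to-right order the NP constituents are "a formal bridge"; "Clara"; "a curious audience"; "his error during this wooden ancient chapter inside his engineer inside their bridge"; "this wooden ancient chapter inside his engineer inside their bridge"; "his engineer inside their bridge"; "their bridge". Number 3 is "a curious audience".

a curious audience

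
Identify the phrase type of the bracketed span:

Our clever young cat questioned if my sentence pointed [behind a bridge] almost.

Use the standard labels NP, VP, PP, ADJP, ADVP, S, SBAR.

"behind" is the head of the bracketed span, so the span is a prepositional phrase: PP.

PP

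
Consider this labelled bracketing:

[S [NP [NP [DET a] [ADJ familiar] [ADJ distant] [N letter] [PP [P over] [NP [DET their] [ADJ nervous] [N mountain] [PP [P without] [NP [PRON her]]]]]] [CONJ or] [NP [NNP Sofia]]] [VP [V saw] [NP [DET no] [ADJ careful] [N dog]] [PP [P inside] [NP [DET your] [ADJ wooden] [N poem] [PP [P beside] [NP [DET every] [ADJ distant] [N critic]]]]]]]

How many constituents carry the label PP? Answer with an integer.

4

Listing each PP by its span: [PP over their nervous mountain without her]; [PP without her]; [PP inside your wooden poem beside every distant critic]; [PP beside every distant critic] — that makes 4.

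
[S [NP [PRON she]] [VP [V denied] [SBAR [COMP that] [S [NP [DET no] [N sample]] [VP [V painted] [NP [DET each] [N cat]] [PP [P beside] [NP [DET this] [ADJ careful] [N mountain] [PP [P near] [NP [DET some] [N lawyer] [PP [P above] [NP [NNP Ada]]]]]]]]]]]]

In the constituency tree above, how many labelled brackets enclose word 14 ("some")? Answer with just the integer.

10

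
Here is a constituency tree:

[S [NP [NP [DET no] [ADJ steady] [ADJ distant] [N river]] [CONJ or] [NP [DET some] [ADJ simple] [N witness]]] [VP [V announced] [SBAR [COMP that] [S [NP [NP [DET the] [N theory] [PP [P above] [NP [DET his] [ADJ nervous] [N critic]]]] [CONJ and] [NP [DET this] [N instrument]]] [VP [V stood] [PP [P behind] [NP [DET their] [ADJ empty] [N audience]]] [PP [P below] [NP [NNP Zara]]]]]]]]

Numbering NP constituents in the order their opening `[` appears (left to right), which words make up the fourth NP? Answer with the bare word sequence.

the theory above his nervous critic and this instrument

In left-to-right order the NP constituents are "no steady distant river or some simple witness"; "no steady distant river"; "some simple witness"; "the theory above his nervous critic and this instrument"; "the theory above his nervous critic"; "his nervous critic"; "this instrument"; "their empty audience"; "Zara". Number 4 is "the theory above his nervous critic and this instrument".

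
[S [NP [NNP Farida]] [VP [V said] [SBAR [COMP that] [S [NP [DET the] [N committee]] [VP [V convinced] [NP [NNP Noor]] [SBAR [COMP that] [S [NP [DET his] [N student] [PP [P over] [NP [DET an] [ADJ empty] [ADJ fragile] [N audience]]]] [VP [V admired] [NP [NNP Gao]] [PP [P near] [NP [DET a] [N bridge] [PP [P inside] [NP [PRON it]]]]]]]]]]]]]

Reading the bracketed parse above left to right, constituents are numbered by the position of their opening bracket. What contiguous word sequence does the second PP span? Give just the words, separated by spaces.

The PP opening brackets appear, in order, over: "over an empty fragile audience"; "near a bridge inside it"; "inside it". The second one spans "near a bridge inside it".

near a bridge inside it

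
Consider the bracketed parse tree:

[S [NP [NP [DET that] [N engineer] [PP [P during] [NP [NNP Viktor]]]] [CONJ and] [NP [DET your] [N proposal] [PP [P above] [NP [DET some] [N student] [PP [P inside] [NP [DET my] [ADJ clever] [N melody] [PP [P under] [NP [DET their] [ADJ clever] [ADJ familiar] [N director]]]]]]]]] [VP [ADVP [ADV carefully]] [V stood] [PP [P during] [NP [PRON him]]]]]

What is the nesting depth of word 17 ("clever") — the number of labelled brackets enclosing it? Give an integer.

10

The word sits inside ADJ, which is inside NP, inside PP, inside NP, inside PP, inside NP, inside PP, inside NP, inside NP, inside S — 10 brackets in all.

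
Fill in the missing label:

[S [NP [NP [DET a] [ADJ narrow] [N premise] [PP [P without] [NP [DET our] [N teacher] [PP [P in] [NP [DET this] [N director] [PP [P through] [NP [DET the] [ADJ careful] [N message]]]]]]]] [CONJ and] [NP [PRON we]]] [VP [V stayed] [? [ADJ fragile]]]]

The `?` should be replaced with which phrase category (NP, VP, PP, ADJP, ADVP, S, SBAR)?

The `?` node immediately contains: ADJ 'fragile'. That is the internal structure of an adjective phrase, so the label is ADJP.

ADJP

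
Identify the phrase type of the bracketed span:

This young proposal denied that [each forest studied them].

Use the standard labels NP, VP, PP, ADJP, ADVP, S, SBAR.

S

"studied" is the head of the bracketed span, so the span is a clause: S.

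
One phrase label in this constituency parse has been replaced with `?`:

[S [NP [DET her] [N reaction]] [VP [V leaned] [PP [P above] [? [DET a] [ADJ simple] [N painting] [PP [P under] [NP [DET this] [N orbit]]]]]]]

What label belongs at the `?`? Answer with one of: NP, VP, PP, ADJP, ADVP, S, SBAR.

A constituent whose immediate children are DET 'a', ADJ 'simple', N 'painting', PP is a noun phrase: NP.

NP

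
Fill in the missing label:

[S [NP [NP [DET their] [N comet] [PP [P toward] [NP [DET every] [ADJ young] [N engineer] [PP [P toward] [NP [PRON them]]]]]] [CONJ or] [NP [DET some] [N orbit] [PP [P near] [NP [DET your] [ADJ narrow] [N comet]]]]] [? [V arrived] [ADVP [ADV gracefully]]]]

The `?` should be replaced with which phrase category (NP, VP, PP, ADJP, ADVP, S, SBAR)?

VP

Looking at what the `?` directly dominates — V 'arrived', ADVP — this is a verb phrase (VP).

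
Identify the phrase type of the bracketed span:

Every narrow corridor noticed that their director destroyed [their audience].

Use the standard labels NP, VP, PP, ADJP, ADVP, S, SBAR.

NP

The bracketed span "their audience" is headed by "audience", making it a noun phrase (NP).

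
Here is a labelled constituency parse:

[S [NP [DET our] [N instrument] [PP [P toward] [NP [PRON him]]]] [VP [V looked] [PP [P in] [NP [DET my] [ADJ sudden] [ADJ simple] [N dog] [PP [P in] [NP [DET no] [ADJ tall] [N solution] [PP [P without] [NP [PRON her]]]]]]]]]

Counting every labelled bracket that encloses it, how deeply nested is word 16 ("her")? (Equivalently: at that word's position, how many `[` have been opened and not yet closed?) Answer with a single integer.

9

The word sits inside PRON, which is inside NP, inside PP, inside NP, inside PP, inside NP, inside PP, inside VP, inside S — 9 brackets in all.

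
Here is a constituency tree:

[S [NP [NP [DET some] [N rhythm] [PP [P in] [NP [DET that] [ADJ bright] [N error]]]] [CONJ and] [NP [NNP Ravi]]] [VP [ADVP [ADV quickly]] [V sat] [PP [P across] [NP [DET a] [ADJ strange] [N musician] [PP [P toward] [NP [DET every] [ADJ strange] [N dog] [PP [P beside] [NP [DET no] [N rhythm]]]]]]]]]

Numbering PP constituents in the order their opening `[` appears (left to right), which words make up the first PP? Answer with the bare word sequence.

Opening `[PP` markers occur at word positions 3, 11, 15, 19; the first of these opens the constituent [PP in that bright error].

in that bright error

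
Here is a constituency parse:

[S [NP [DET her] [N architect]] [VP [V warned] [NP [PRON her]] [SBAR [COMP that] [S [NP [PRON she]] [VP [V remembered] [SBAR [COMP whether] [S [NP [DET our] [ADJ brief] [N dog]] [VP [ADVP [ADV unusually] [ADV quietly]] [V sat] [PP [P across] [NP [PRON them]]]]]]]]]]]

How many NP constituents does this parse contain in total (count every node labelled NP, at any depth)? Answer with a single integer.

Listing each NP by its span: [NP her architect]; [NP her]; [NP she]; [NP our brief dog]; [NP them] — that makes 5.

5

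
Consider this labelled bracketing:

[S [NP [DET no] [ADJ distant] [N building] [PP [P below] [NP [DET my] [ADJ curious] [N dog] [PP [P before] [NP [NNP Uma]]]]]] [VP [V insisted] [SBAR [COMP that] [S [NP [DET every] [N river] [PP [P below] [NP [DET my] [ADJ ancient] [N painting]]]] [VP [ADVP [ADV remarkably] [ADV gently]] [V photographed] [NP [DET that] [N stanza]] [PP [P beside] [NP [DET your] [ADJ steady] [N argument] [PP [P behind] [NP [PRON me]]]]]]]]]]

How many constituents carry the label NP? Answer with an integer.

8

Scanning left to right, an opening `[NP` appears at word positions 1, 5, 9, 12, 15, 21, 24, 28 — 8 in total.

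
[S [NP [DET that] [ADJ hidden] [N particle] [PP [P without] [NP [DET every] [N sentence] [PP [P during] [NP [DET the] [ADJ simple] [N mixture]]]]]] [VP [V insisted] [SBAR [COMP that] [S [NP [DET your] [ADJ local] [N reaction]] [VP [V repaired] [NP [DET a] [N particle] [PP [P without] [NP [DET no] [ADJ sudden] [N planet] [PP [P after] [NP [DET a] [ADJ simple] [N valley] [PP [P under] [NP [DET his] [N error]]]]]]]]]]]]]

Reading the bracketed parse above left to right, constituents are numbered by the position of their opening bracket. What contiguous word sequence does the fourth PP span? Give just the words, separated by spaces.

The PP opening brackets appear, in order, over: "without every sentence during the simple mixture"; "during the simple mixture"; "without no sudden planet after a simple valley under his error"; "after a simple valley under his error"; "under his error". The fourth one spans "after a simple valley under his error".

after a simple valley under his error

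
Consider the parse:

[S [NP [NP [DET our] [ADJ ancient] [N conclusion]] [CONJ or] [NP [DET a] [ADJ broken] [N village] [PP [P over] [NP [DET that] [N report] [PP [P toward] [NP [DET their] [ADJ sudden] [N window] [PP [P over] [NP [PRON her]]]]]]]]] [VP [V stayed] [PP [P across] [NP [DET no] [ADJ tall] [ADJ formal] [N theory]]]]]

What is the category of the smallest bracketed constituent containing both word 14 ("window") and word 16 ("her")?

NP

Word 14 lies under S → NP → NP → PP → NP → PP → NP → N; word 16 lies under S → NP → NP → PP → NP → PP → NP → PP → NP → PRON. The lowest shared node is the NP.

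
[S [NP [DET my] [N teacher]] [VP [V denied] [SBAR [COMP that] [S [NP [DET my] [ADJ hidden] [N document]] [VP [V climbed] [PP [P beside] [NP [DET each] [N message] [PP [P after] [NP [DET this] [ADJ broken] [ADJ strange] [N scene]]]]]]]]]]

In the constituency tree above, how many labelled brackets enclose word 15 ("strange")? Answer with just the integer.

Counting open brackets not yet closed at "strange": [S [VP [SBAR [S [VP [PP [NP [PP [NP [ADJ = 10.

10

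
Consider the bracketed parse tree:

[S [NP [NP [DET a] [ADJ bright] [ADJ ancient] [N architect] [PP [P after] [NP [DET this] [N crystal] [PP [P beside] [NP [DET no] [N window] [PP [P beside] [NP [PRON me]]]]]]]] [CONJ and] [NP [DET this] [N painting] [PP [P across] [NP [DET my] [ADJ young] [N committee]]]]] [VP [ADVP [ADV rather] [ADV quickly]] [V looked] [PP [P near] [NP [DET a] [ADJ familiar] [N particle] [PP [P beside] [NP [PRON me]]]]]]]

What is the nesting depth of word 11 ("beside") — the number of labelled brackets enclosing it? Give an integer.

The word sits inside P, which is inside PP, inside NP, inside PP, inside NP, inside PP, inside NP, inside NP, inside S — 9 brackets in all.

9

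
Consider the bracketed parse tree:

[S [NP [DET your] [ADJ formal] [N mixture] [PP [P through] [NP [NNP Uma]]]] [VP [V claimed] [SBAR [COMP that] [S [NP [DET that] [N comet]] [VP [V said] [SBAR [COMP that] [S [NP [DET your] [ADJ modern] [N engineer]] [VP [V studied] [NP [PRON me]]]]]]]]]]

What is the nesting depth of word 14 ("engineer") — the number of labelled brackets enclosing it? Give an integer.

Path from the root down to the word: S → VP → SBAR → S → VP → SBAR → S → NP → N. That is 9 enclosing brackets.

9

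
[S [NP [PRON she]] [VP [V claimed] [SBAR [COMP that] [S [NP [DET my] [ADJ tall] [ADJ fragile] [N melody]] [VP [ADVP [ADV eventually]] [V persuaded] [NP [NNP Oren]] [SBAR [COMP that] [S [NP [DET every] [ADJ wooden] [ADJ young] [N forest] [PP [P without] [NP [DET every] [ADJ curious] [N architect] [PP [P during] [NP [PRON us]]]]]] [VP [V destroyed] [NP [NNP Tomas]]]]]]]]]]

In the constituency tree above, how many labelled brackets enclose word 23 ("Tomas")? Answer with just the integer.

10

Path from the root down to the word: S → VP → SBAR → S → VP → SBAR → S → VP → NP → NNP. That is 10 enclosing brackets.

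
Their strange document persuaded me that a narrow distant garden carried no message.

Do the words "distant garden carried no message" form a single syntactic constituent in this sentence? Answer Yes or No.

No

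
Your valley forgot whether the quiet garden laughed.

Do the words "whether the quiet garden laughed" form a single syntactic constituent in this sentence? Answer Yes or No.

These words form the whole subordinate clause headed by "whether", so yes — one constituent.

Yes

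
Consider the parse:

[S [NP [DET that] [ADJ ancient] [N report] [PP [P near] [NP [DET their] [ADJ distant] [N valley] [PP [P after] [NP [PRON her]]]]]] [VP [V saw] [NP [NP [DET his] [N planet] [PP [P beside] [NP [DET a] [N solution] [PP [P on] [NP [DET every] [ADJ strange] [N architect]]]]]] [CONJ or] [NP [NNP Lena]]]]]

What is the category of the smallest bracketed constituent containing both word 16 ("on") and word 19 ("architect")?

The smallest bracket enclosing both words is [PP on every strange architect], so the label is PP.

PP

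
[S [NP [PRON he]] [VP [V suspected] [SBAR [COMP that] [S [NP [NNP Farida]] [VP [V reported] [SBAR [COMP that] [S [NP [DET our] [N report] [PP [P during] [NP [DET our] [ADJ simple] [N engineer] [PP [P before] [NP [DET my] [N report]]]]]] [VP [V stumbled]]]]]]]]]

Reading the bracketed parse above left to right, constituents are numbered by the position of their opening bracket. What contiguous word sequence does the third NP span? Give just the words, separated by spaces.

our report during our simple engineer before my report

Opening `[NP` markers occur at word positions 1, 4, 7, 10, 14; the third of these opens the constituent [NP our report during our simple engineer before my report].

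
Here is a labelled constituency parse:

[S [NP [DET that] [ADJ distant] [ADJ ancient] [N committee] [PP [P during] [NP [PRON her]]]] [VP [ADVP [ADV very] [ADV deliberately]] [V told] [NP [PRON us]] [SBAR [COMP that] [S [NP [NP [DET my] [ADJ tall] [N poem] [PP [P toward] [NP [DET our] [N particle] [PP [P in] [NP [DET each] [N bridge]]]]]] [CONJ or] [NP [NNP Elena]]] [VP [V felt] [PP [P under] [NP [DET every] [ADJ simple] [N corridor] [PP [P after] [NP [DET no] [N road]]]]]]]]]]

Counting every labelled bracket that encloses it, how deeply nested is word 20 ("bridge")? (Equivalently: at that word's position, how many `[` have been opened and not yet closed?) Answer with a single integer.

11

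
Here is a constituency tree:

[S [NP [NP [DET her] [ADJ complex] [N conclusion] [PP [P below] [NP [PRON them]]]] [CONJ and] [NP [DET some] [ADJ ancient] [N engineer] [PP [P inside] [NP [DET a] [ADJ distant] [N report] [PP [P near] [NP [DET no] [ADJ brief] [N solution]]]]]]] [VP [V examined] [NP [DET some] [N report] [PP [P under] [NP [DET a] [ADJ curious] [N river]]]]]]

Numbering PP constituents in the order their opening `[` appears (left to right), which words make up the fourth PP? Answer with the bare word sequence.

Opening `[PP` markers occur at word positions 4, 10, 14, 21; the fourth of these opens the constituent [PP under a curious river].

under a curious river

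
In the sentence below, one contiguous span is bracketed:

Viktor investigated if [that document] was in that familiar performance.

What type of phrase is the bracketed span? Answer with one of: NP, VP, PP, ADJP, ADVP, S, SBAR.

NP

The bracketed span "that document" is headed by "document", making it a noun phrase (NP).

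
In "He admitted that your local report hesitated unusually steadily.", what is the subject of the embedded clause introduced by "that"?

your local report

The subject of the embedded clause introduced by "that" is the NP immediately before the verb "hesitated": "your local report".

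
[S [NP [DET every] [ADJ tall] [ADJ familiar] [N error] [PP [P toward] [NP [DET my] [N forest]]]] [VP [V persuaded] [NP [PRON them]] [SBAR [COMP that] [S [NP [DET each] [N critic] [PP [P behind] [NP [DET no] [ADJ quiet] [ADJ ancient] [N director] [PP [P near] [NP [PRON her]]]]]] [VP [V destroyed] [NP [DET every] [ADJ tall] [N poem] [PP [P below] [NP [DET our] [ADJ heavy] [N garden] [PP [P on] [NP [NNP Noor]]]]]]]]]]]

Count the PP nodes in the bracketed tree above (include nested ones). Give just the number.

Scanning left to right, an opening `[PP` appears at word positions 5, 13, 18, 24, 28 — 5 in total.

5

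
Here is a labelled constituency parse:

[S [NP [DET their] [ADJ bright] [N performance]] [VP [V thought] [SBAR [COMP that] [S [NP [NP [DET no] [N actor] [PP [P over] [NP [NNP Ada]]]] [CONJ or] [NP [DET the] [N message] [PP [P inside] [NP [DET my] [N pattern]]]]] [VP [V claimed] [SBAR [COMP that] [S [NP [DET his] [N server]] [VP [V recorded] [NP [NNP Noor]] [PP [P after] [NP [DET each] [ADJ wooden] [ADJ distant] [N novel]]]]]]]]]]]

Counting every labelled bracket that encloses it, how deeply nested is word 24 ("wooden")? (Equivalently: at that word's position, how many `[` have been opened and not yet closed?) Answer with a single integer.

11

Counting open brackets not yet closed at "wooden": [S [VP [SBAR [S [VP [SBAR [S [VP [PP [NP [ADJ = 11.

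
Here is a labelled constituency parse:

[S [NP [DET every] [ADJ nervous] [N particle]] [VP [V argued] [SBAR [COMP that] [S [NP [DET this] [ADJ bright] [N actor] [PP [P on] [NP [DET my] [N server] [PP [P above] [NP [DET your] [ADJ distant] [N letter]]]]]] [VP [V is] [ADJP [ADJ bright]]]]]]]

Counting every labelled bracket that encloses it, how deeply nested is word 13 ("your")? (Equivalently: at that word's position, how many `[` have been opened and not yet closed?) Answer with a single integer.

Counting open brackets not yet closed at "your": [S [VP [SBAR [S [NP [PP [NP [PP [NP [DET = 10.

10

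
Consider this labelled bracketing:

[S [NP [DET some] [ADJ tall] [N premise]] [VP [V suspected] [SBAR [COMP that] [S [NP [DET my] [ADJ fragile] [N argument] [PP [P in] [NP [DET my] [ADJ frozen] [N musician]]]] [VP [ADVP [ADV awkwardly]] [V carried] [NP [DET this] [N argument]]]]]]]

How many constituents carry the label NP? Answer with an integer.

4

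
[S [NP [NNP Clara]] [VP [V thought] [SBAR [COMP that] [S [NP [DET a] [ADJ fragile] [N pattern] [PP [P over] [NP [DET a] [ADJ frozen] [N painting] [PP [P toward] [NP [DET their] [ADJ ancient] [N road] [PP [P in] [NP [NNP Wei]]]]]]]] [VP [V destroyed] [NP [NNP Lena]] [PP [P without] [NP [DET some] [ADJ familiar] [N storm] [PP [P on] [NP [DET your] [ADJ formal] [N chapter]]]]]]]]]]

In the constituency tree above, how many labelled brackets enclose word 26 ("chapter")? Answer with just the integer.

10

Counting open brackets not yet closed at "chapter": [S [VP [SBAR [S [VP [PP [NP [PP [NP [N = 10.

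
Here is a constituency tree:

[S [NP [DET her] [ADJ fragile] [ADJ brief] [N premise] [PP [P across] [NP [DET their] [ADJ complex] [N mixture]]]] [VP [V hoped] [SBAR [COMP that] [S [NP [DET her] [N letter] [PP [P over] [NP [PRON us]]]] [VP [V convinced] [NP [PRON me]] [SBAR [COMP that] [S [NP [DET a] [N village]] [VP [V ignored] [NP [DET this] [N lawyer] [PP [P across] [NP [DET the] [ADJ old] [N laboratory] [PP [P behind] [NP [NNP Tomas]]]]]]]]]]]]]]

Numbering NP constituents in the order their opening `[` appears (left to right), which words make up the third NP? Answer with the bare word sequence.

her letter over us

The NP opening brackets appear, in order, over: "her fragile brief premise across their complex mixture"; "their complex mixture"; "her letter over us"; "us"; "me"; "a village"; "this lawyer across the old laboratory behind Tomas"; "the old laboratory behind Tomas"; "Tomas". The third one spans "her letter over us".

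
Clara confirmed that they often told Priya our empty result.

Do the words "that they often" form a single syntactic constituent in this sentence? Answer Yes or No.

The sequence begins inside the complementizer "that" and ends inside the clause "they often told Priya our empty result"; it crosses a phrase boundary, so no single node in the tree spans exactly those words.

No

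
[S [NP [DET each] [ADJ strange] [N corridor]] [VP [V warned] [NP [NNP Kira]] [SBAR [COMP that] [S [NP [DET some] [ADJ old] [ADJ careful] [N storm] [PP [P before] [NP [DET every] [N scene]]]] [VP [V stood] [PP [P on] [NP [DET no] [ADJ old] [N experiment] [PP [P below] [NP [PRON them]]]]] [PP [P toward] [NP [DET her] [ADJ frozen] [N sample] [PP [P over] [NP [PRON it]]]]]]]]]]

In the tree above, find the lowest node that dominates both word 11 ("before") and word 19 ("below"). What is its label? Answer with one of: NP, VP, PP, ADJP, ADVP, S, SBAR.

S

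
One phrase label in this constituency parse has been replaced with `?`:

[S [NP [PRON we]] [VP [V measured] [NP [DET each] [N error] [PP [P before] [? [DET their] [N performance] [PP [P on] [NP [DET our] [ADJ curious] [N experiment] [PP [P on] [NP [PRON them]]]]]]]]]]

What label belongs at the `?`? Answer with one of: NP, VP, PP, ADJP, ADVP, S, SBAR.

NP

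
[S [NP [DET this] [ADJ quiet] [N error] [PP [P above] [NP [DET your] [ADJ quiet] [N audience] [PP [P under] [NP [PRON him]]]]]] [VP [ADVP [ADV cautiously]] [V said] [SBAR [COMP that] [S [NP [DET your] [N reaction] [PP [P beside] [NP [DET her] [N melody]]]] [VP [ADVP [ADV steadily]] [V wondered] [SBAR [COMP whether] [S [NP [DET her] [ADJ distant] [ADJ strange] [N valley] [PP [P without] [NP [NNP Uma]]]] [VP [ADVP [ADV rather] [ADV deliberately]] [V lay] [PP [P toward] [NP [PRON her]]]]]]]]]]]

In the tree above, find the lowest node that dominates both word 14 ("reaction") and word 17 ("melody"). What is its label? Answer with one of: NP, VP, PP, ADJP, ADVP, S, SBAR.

NP

The smallest bracket enclosing both words is [NP your reaction beside her melody], so the label is NP.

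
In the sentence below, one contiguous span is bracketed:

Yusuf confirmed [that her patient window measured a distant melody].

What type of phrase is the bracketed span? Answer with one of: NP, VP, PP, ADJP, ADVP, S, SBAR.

"that" is the head of the bracketed span, so the span is a subordinate clause: SBAR.

SBAR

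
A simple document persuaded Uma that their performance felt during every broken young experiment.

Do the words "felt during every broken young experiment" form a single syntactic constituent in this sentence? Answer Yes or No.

The sequence corresponds to a single VP node — the verb phrase "felt during every broken young experiment".

Yes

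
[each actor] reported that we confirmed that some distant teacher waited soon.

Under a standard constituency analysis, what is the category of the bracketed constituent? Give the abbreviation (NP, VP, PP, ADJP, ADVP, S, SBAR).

"actor" is the head of the bracketed span, so the span is a noun phrase: NP.

NP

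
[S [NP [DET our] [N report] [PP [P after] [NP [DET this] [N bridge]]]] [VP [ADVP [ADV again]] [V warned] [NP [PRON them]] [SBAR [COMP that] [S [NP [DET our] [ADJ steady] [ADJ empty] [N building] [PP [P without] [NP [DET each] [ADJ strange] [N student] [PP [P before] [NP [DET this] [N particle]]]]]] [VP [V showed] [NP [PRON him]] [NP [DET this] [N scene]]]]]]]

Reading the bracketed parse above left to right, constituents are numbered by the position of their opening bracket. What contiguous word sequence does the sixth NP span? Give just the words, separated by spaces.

this particle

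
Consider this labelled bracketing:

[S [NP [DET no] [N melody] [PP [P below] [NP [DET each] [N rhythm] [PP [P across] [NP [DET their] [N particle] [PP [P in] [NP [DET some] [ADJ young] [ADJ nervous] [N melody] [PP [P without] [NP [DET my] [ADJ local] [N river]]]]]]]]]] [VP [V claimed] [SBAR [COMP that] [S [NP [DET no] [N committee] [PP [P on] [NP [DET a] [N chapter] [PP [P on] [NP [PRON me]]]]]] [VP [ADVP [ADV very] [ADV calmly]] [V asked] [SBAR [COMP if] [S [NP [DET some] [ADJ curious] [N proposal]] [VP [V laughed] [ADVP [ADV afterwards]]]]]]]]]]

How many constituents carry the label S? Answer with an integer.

3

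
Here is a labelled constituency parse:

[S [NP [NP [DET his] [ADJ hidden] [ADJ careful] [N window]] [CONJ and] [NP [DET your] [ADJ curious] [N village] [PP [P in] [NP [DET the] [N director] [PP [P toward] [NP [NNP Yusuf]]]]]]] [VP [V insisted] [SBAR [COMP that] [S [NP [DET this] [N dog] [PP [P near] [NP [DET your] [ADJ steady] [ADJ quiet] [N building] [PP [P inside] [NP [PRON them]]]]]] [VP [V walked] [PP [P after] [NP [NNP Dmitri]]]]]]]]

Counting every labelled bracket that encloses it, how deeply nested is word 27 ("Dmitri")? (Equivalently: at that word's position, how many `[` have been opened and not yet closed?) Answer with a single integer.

8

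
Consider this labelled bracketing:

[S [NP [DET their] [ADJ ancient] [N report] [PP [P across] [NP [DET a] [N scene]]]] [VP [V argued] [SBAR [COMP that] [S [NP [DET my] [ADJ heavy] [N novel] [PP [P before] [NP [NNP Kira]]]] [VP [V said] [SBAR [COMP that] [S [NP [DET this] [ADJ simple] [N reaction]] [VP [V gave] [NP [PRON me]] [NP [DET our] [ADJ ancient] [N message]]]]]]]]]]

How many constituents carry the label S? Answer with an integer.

3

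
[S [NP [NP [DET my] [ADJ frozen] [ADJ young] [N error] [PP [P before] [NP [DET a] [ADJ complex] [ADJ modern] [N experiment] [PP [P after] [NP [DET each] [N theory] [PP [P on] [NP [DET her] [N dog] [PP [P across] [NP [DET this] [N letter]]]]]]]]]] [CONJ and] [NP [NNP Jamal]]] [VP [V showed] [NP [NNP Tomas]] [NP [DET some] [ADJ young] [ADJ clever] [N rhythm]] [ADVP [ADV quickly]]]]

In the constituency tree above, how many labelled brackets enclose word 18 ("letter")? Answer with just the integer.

Path from the root down to the word: S → NP → NP → PP → NP → PP → NP → PP → NP → PP → NP → N. That is 12 enclosing brackets.

12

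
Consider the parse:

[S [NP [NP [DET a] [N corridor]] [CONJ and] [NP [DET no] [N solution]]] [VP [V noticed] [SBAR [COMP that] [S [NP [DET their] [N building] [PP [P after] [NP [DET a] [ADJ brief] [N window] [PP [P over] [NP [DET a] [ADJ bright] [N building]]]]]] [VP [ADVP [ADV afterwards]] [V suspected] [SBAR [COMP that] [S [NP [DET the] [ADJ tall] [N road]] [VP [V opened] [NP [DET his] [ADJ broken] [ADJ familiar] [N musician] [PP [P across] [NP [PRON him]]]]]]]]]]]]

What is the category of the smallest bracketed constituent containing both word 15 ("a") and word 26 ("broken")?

The smallest bracket enclosing both words is [S their building after a brief window over a bright building afterwards suspected that the tall road opened his broken familiar musician across him], so the label is S.

S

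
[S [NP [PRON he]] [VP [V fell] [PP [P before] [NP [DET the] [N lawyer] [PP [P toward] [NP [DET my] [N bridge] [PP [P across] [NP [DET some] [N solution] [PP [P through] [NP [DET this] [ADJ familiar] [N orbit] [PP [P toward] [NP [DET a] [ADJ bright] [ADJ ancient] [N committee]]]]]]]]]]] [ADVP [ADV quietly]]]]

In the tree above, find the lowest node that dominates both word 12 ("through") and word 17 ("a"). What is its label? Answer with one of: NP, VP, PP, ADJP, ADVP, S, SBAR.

The smallest bracket enclosing both words is [PP through this familiar orbit toward a bright ancient committee], so the label is PP.

PP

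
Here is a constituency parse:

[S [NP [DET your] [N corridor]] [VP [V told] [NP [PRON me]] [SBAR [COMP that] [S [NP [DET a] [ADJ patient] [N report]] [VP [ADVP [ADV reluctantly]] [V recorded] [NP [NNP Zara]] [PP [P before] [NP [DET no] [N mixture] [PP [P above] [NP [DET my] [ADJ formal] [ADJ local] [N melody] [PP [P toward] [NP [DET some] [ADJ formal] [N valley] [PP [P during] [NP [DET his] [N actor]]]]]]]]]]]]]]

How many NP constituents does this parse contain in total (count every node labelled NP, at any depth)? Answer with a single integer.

8

Listing each NP by its span: [NP your corridor]; [NP me]; [NP a patient report]; [NP Zara]; [NP no mixture above my formal local melody toward some formal valley during his actor]; [NP my formal local melody toward some formal valley during his actor] … — that makes 8.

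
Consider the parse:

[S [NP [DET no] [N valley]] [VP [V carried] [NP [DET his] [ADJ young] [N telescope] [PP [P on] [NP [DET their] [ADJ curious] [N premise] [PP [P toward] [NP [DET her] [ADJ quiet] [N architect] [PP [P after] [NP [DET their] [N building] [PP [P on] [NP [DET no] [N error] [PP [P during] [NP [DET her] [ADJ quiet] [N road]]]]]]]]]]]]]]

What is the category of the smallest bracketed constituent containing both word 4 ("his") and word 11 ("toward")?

NP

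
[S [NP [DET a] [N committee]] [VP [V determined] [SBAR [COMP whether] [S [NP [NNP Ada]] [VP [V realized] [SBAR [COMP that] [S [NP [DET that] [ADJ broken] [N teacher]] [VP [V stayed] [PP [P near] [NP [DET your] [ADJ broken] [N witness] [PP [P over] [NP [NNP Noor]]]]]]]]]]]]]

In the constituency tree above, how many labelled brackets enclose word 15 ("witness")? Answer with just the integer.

11

The word sits inside N, which is inside NP, inside PP, inside VP, inside S, inside SBAR, inside VP, inside S, inside SBAR, inside VP, inside S — 11 brackets in all.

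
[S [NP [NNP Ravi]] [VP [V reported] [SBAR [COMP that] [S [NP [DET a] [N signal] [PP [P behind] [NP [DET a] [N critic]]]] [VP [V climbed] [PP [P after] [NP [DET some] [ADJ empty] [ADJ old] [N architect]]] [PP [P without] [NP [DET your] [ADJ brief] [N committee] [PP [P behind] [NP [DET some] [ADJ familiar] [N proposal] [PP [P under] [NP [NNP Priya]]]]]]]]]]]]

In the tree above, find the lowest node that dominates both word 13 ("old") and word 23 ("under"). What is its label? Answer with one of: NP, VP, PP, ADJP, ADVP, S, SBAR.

Both words fall inside [VP climbed after some empty old architect without your brief committee behind some familiar proposal under Priya] (words 9–24), and no smaller constituent contains them both. Label: VP.

VP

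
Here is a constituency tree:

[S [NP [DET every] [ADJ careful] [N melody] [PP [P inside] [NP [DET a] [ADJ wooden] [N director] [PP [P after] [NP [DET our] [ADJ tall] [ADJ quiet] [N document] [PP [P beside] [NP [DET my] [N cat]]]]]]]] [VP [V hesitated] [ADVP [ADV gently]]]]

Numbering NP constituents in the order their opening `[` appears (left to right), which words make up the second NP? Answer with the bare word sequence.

a wooden director after our tall quiet document beside my cat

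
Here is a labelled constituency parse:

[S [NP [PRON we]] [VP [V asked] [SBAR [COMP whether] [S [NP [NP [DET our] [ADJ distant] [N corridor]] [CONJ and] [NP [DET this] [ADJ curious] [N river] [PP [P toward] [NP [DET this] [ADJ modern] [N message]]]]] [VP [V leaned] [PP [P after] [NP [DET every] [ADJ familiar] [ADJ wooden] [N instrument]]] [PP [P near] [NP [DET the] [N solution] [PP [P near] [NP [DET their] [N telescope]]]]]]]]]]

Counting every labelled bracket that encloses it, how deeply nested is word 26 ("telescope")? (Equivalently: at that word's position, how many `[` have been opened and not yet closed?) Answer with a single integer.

10

Path from the root down to the word: S → VP → SBAR → S → VP → PP → NP → PP → NP → N. That is 10 enclosing brackets.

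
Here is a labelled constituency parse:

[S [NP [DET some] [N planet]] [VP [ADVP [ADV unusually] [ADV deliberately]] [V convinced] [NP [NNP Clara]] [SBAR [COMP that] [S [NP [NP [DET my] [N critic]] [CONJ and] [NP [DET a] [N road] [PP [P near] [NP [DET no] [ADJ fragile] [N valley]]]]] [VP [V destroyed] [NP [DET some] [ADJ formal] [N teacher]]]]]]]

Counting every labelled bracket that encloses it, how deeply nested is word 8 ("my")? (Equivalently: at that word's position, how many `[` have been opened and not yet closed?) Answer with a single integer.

Path from the root down to the word: S → VP → SBAR → S → NP → NP → DET. That is 7 enclosing brackets.

7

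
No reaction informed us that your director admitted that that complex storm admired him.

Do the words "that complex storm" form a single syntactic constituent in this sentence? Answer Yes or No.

Yes

The sequence corresponds to a single NP node — the noun phrase "that complex storm".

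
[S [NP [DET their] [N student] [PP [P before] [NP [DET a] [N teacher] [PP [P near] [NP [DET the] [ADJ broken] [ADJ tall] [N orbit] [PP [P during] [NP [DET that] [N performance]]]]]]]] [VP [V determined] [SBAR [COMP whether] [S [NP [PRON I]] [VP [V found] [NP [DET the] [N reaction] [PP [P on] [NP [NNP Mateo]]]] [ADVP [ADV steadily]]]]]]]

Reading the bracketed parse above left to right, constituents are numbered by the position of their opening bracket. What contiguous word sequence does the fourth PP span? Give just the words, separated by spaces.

The PP opening brackets appear, in order, over: "before a teacher near the broken tall orbit during that performance"; "near the broken tall orbit during that performance"; "during that performance"; "on Mateo". The fourth one spans "on Mateo".

on Mateo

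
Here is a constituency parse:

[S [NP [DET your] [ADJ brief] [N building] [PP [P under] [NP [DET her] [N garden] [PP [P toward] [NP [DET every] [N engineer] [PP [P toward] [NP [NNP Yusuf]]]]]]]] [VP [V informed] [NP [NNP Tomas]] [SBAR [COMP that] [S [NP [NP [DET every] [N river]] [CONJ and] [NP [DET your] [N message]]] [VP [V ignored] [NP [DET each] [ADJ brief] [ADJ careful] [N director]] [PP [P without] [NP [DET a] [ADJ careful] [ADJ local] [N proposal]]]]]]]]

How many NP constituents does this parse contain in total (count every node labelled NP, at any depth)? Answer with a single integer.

Scanning left to right, an opening `[NP` appears at word positions 1, 5, 8, 11, 13, 15, 15, 18, 21, 26 — 10 in total.

10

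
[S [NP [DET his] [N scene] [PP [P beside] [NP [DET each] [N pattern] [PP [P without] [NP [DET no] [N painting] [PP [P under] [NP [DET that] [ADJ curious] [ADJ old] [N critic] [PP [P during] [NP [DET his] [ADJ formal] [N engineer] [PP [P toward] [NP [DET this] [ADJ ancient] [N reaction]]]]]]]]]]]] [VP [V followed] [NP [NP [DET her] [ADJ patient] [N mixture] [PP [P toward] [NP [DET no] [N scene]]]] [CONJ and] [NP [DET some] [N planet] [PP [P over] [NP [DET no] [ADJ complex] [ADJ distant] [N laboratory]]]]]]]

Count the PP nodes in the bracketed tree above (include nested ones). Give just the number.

7

Scanning left to right, an opening `[PP` appears at word positions 3, 6, 9, 14, 18, 26, 32 — 7 in total.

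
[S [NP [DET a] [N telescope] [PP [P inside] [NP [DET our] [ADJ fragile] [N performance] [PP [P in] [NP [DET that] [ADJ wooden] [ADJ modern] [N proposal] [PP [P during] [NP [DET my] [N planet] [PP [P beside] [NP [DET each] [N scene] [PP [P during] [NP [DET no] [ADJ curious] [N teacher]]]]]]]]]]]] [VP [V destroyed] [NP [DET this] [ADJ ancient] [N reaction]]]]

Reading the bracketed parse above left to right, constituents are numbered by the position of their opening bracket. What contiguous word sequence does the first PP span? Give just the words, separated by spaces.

Opening `[PP` markers occur at word positions 3, 7, 12, 15, 18; the first of these opens the constituent [PP inside our fragile performance in that wooden modern proposal during my planet beside each scene during no curious teacher].

inside our fragile performance in that wooden modern proposal during my planet beside each scene during no curious teacher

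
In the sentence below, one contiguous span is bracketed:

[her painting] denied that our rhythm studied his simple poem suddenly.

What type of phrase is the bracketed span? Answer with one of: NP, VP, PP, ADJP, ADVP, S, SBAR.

NP

"painting" is the head of the bracketed span, so the span is a noun phrase: NP.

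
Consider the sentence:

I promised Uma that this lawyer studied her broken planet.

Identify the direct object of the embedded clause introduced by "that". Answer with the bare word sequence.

her broken planet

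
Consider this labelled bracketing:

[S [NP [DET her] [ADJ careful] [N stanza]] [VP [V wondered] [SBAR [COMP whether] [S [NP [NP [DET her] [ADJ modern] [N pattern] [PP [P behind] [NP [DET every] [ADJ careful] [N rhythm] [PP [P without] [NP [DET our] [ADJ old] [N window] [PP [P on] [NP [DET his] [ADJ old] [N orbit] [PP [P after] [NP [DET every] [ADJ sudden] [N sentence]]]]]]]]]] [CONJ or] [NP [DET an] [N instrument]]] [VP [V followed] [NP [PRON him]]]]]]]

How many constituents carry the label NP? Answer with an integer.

Scanning left to right, an opening `[NP` appears at word positions 1, 6, 6, 10, 14, 18, 22, 26, 29 — 9 in total.

9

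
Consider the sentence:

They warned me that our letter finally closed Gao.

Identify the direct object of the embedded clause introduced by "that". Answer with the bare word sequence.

Gao

Within the embedded clause introduced by "that", the direct object of "closed" is "Gao".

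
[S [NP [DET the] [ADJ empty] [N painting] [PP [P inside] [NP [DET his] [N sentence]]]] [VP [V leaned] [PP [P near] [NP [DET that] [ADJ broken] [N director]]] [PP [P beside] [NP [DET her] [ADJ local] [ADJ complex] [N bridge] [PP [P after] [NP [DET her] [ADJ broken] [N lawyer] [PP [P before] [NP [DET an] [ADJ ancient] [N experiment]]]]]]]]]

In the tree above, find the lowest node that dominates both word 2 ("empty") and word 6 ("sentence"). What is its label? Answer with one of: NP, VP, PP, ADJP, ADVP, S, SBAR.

The smallest bracket enclosing both words is [NP the empty painting inside his sentence], so the label is NP.

NP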